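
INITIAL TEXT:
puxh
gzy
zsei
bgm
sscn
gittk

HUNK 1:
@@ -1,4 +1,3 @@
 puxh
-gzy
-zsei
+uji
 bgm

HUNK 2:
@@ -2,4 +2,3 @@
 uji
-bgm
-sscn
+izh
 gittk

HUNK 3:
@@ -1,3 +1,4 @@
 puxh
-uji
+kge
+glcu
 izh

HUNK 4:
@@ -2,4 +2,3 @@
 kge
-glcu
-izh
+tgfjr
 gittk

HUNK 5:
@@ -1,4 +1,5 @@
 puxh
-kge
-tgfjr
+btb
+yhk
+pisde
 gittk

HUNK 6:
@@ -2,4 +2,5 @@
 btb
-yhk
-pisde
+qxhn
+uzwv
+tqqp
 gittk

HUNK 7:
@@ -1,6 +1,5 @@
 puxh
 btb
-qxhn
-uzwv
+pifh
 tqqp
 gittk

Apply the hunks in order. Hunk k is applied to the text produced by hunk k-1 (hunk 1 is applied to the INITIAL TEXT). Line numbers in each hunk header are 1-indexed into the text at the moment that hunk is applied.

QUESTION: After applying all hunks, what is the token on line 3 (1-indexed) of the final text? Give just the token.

Answer: pifh

Derivation:
Hunk 1: at line 1 remove [gzy,zsei] add [uji] -> 5 lines: puxh uji bgm sscn gittk
Hunk 2: at line 2 remove [bgm,sscn] add [izh] -> 4 lines: puxh uji izh gittk
Hunk 3: at line 1 remove [uji] add [kge,glcu] -> 5 lines: puxh kge glcu izh gittk
Hunk 4: at line 2 remove [glcu,izh] add [tgfjr] -> 4 lines: puxh kge tgfjr gittk
Hunk 5: at line 1 remove [kge,tgfjr] add [btb,yhk,pisde] -> 5 lines: puxh btb yhk pisde gittk
Hunk 6: at line 2 remove [yhk,pisde] add [qxhn,uzwv,tqqp] -> 6 lines: puxh btb qxhn uzwv tqqp gittk
Hunk 7: at line 1 remove [qxhn,uzwv] add [pifh] -> 5 lines: puxh btb pifh tqqp gittk
Final line 3: pifh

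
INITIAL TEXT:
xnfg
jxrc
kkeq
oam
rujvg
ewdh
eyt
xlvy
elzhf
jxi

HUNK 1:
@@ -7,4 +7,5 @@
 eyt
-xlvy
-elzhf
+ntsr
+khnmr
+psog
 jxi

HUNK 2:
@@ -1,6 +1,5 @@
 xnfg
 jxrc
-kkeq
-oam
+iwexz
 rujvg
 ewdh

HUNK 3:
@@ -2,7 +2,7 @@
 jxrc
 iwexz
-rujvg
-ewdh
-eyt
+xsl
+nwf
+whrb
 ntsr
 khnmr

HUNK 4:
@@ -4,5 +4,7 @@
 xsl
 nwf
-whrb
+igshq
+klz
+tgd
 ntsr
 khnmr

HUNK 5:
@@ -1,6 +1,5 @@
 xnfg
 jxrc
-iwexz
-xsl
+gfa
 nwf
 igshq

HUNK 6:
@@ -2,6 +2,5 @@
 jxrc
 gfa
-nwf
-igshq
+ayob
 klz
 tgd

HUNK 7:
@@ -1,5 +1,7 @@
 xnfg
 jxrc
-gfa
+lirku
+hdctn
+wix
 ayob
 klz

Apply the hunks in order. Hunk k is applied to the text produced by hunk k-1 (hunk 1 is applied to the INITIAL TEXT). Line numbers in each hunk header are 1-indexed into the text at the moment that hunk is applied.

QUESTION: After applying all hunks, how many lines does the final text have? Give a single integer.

Hunk 1: at line 7 remove [xlvy,elzhf] add [ntsr,khnmr,psog] -> 11 lines: xnfg jxrc kkeq oam rujvg ewdh eyt ntsr khnmr psog jxi
Hunk 2: at line 1 remove [kkeq,oam] add [iwexz] -> 10 lines: xnfg jxrc iwexz rujvg ewdh eyt ntsr khnmr psog jxi
Hunk 3: at line 2 remove [rujvg,ewdh,eyt] add [xsl,nwf,whrb] -> 10 lines: xnfg jxrc iwexz xsl nwf whrb ntsr khnmr psog jxi
Hunk 4: at line 4 remove [whrb] add [igshq,klz,tgd] -> 12 lines: xnfg jxrc iwexz xsl nwf igshq klz tgd ntsr khnmr psog jxi
Hunk 5: at line 1 remove [iwexz,xsl] add [gfa] -> 11 lines: xnfg jxrc gfa nwf igshq klz tgd ntsr khnmr psog jxi
Hunk 6: at line 2 remove [nwf,igshq] add [ayob] -> 10 lines: xnfg jxrc gfa ayob klz tgd ntsr khnmr psog jxi
Hunk 7: at line 1 remove [gfa] add [lirku,hdctn,wix] -> 12 lines: xnfg jxrc lirku hdctn wix ayob klz tgd ntsr khnmr psog jxi
Final line count: 12

Answer: 12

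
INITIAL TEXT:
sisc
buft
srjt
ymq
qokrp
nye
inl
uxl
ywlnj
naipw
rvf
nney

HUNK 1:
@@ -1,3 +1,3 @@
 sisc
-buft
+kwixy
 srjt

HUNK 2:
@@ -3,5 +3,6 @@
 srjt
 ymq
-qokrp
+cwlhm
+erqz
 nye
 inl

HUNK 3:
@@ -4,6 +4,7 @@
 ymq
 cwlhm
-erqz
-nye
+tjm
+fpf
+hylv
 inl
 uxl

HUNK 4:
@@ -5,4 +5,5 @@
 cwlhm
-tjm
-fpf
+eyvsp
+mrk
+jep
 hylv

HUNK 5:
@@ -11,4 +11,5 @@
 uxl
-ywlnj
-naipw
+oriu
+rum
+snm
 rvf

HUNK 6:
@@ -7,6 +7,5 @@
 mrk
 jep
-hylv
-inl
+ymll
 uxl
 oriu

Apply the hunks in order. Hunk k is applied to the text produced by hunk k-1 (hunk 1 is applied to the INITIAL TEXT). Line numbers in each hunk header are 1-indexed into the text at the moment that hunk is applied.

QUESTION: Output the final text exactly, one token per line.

Answer: sisc
kwixy
srjt
ymq
cwlhm
eyvsp
mrk
jep
ymll
uxl
oriu
rum
snm
rvf
nney

Derivation:
Hunk 1: at line 1 remove [buft] add [kwixy] -> 12 lines: sisc kwixy srjt ymq qokrp nye inl uxl ywlnj naipw rvf nney
Hunk 2: at line 3 remove [qokrp] add [cwlhm,erqz] -> 13 lines: sisc kwixy srjt ymq cwlhm erqz nye inl uxl ywlnj naipw rvf nney
Hunk 3: at line 4 remove [erqz,nye] add [tjm,fpf,hylv] -> 14 lines: sisc kwixy srjt ymq cwlhm tjm fpf hylv inl uxl ywlnj naipw rvf nney
Hunk 4: at line 5 remove [tjm,fpf] add [eyvsp,mrk,jep] -> 15 lines: sisc kwixy srjt ymq cwlhm eyvsp mrk jep hylv inl uxl ywlnj naipw rvf nney
Hunk 5: at line 11 remove [ywlnj,naipw] add [oriu,rum,snm] -> 16 lines: sisc kwixy srjt ymq cwlhm eyvsp mrk jep hylv inl uxl oriu rum snm rvf nney
Hunk 6: at line 7 remove [hylv,inl] add [ymll] -> 15 lines: sisc kwixy srjt ymq cwlhm eyvsp mrk jep ymll uxl oriu rum snm rvf nney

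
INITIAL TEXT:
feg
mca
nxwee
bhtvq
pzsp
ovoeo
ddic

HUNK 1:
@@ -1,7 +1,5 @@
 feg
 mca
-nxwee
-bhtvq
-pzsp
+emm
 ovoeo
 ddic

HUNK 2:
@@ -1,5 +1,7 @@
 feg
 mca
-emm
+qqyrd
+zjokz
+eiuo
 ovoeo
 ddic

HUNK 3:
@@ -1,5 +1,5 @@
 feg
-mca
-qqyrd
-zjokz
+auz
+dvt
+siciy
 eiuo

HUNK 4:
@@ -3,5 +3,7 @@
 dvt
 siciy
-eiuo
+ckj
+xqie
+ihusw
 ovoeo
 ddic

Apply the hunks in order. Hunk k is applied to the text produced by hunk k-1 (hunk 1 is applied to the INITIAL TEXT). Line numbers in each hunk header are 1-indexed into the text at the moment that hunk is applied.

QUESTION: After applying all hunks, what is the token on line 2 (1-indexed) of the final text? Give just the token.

Answer: auz

Derivation:
Hunk 1: at line 1 remove [nxwee,bhtvq,pzsp] add [emm] -> 5 lines: feg mca emm ovoeo ddic
Hunk 2: at line 1 remove [emm] add [qqyrd,zjokz,eiuo] -> 7 lines: feg mca qqyrd zjokz eiuo ovoeo ddic
Hunk 3: at line 1 remove [mca,qqyrd,zjokz] add [auz,dvt,siciy] -> 7 lines: feg auz dvt siciy eiuo ovoeo ddic
Hunk 4: at line 3 remove [eiuo] add [ckj,xqie,ihusw] -> 9 lines: feg auz dvt siciy ckj xqie ihusw ovoeo ddic
Final line 2: auz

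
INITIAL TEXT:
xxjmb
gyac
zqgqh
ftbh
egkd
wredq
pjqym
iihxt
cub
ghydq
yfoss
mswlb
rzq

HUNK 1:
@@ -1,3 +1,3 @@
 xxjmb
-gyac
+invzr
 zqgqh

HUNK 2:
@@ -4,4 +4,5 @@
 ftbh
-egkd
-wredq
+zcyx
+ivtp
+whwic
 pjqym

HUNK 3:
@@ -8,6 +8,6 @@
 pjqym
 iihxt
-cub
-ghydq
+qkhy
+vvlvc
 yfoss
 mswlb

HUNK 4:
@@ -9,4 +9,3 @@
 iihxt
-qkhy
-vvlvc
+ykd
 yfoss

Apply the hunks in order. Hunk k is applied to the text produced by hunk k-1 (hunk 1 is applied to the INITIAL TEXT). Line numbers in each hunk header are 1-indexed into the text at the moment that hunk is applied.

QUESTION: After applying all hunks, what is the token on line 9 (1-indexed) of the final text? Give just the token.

Answer: iihxt

Derivation:
Hunk 1: at line 1 remove [gyac] add [invzr] -> 13 lines: xxjmb invzr zqgqh ftbh egkd wredq pjqym iihxt cub ghydq yfoss mswlb rzq
Hunk 2: at line 4 remove [egkd,wredq] add [zcyx,ivtp,whwic] -> 14 lines: xxjmb invzr zqgqh ftbh zcyx ivtp whwic pjqym iihxt cub ghydq yfoss mswlb rzq
Hunk 3: at line 8 remove [cub,ghydq] add [qkhy,vvlvc] -> 14 lines: xxjmb invzr zqgqh ftbh zcyx ivtp whwic pjqym iihxt qkhy vvlvc yfoss mswlb rzq
Hunk 4: at line 9 remove [qkhy,vvlvc] add [ykd] -> 13 lines: xxjmb invzr zqgqh ftbh zcyx ivtp whwic pjqym iihxt ykd yfoss mswlb rzq
Final line 9: iihxt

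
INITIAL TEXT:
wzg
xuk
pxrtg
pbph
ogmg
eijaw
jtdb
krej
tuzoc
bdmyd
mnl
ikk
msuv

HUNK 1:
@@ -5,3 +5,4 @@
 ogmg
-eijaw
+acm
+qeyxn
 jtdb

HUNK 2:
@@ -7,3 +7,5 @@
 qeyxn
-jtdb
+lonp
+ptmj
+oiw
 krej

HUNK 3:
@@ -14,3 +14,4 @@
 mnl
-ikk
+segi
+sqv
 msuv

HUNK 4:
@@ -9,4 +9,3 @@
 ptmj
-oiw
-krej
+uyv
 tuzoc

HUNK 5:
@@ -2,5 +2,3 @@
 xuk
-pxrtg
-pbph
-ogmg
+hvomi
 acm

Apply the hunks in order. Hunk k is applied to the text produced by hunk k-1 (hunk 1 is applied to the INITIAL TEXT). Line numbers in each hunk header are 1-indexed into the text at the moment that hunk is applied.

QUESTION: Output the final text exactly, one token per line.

Answer: wzg
xuk
hvomi
acm
qeyxn
lonp
ptmj
uyv
tuzoc
bdmyd
mnl
segi
sqv
msuv

Derivation:
Hunk 1: at line 5 remove [eijaw] add [acm,qeyxn] -> 14 lines: wzg xuk pxrtg pbph ogmg acm qeyxn jtdb krej tuzoc bdmyd mnl ikk msuv
Hunk 2: at line 7 remove [jtdb] add [lonp,ptmj,oiw] -> 16 lines: wzg xuk pxrtg pbph ogmg acm qeyxn lonp ptmj oiw krej tuzoc bdmyd mnl ikk msuv
Hunk 3: at line 14 remove [ikk] add [segi,sqv] -> 17 lines: wzg xuk pxrtg pbph ogmg acm qeyxn lonp ptmj oiw krej tuzoc bdmyd mnl segi sqv msuv
Hunk 4: at line 9 remove [oiw,krej] add [uyv] -> 16 lines: wzg xuk pxrtg pbph ogmg acm qeyxn lonp ptmj uyv tuzoc bdmyd mnl segi sqv msuv
Hunk 5: at line 2 remove [pxrtg,pbph,ogmg] add [hvomi] -> 14 lines: wzg xuk hvomi acm qeyxn lonp ptmj uyv tuzoc bdmyd mnl segi sqv msuv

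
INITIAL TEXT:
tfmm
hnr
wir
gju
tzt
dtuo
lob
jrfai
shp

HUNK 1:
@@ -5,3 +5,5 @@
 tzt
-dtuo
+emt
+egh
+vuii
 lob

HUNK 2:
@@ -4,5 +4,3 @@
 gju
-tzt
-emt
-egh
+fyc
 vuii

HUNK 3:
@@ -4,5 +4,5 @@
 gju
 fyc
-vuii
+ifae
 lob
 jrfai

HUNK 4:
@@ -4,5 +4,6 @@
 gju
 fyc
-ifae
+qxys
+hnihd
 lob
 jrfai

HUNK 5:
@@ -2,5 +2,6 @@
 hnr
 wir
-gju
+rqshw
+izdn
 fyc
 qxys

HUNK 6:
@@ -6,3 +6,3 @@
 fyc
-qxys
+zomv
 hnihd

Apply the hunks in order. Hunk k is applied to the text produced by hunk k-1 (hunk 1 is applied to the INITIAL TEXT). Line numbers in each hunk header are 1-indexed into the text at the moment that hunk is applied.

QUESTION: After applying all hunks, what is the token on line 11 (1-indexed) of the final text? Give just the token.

Answer: shp

Derivation:
Hunk 1: at line 5 remove [dtuo] add [emt,egh,vuii] -> 11 lines: tfmm hnr wir gju tzt emt egh vuii lob jrfai shp
Hunk 2: at line 4 remove [tzt,emt,egh] add [fyc] -> 9 lines: tfmm hnr wir gju fyc vuii lob jrfai shp
Hunk 3: at line 4 remove [vuii] add [ifae] -> 9 lines: tfmm hnr wir gju fyc ifae lob jrfai shp
Hunk 4: at line 4 remove [ifae] add [qxys,hnihd] -> 10 lines: tfmm hnr wir gju fyc qxys hnihd lob jrfai shp
Hunk 5: at line 2 remove [gju] add [rqshw,izdn] -> 11 lines: tfmm hnr wir rqshw izdn fyc qxys hnihd lob jrfai shp
Hunk 6: at line 6 remove [qxys] add [zomv] -> 11 lines: tfmm hnr wir rqshw izdn fyc zomv hnihd lob jrfai shp
Final line 11: shp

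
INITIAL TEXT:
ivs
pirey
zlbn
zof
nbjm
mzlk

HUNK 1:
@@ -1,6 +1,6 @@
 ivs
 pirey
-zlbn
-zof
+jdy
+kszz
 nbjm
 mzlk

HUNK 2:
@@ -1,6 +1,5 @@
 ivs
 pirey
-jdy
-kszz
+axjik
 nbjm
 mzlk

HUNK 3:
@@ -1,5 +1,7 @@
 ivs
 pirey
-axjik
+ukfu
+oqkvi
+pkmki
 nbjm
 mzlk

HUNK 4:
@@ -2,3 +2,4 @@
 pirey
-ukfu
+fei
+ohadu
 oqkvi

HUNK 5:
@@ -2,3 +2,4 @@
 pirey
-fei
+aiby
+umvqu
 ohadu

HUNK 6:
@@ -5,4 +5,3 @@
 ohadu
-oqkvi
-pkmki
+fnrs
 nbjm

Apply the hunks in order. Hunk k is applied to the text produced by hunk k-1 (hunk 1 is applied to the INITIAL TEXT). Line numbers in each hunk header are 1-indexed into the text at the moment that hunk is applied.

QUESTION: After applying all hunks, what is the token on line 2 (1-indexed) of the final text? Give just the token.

Answer: pirey

Derivation:
Hunk 1: at line 1 remove [zlbn,zof] add [jdy,kszz] -> 6 lines: ivs pirey jdy kszz nbjm mzlk
Hunk 2: at line 1 remove [jdy,kszz] add [axjik] -> 5 lines: ivs pirey axjik nbjm mzlk
Hunk 3: at line 1 remove [axjik] add [ukfu,oqkvi,pkmki] -> 7 lines: ivs pirey ukfu oqkvi pkmki nbjm mzlk
Hunk 4: at line 2 remove [ukfu] add [fei,ohadu] -> 8 lines: ivs pirey fei ohadu oqkvi pkmki nbjm mzlk
Hunk 5: at line 2 remove [fei] add [aiby,umvqu] -> 9 lines: ivs pirey aiby umvqu ohadu oqkvi pkmki nbjm mzlk
Hunk 6: at line 5 remove [oqkvi,pkmki] add [fnrs] -> 8 lines: ivs pirey aiby umvqu ohadu fnrs nbjm mzlk
Final line 2: pirey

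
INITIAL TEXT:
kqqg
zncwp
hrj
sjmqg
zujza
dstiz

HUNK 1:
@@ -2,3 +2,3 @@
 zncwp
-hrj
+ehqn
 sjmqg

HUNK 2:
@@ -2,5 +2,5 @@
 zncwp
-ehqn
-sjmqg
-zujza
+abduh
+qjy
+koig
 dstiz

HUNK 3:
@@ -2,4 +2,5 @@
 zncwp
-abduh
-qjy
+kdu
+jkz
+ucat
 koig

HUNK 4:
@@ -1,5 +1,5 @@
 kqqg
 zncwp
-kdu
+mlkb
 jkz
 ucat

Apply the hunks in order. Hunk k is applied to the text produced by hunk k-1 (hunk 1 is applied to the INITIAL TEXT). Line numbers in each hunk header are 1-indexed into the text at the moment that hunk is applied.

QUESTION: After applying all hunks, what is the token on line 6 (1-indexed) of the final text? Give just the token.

Hunk 1: at line 2 remove [hrj] add [ehqn] -> 6 lines: kqqg zncwp ehqn sjmqg zujza dstiz
Hunk 2: at line 2 remove [ehqn,sjmqg,zujza] add [abduh,qjy,koig] -> 6 lines: kqqg zncwp abduh qjy koig dstiz
Hunk 3: at line 2 remove [abduh,qjy] add [kdu,jkz,ucat] -> 7 lines: kqqg zncwp kdu jkz ucat koig dstiz
Hunk 4: at line 1 remove [kdu] add [mlkb] -> 7 lines: kqqg zncwp mlkb jkz ucat koig dstiz
Final line 6: koig

Answer: koig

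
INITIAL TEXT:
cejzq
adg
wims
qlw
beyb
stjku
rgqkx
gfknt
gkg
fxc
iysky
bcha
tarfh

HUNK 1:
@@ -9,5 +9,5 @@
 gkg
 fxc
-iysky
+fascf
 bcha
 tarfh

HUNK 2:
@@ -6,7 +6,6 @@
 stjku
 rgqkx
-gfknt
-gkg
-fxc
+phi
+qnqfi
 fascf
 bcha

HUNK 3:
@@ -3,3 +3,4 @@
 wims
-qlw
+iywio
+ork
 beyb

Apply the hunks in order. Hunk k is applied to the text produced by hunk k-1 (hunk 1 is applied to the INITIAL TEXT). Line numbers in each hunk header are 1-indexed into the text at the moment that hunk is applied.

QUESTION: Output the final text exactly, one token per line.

Hunk 1: at line 9 remove [iysky] add [fascf] -> 13 lines: cejzq adg wims qlw beyb stjku rgqkx gfknt gkg fxc fascf bcha tarfh
Hunk 2: at line 6 remove [gfknt,gkg,fxc] add [phi,qnqfi] -> 12 lines: cejzq adg wims qlw beyb stjku rgqkx phi qnqfi fascf bcha tarfh
Hunk 3: at line 3 remove [qlw] add [iywio,ork] -> 13 lines: cejzq adg wims iywio ork beyb stjku rgqkx phi qnqfi fascf bcha tarfh

Answer: cejzq
adg
wims
iywio
ork
beyb
stjku
rgqkx
phi
qnqfi
fascf
bcha
tarfh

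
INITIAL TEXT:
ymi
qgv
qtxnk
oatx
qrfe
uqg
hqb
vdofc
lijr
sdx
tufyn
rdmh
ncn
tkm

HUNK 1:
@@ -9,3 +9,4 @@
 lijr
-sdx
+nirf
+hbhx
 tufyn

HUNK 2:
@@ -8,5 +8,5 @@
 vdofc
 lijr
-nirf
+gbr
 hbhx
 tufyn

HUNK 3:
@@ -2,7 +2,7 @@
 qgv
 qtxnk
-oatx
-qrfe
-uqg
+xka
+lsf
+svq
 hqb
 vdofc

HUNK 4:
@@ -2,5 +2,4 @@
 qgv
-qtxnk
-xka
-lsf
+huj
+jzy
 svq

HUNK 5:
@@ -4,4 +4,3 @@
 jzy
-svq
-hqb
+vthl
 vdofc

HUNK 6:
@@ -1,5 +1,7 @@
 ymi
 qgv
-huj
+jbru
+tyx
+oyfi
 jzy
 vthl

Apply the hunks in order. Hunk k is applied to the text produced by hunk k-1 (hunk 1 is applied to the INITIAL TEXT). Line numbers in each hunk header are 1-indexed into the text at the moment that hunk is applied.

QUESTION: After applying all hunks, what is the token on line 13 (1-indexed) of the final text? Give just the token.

Answer: rdmh

Derivation:
Hunk 1: at line 9 remove [sdx] add [nirf,hbhx] -> 15 lines: ymi qgv qtxnk oatx qrfe uqg hqb vdofc lijr nirf hbhx tufyn rdmh ncn tkm
Hunk 2: at line 8 remove [nirf] add [gbr] -> 15 lines: ymi qgv qtxnk oatx qrfe uqg hqb vdofc lijr gbr hbhx tufyn rdmh ncn tkm
Hunk 3: at line 2 remove [oatx,qrfe,uqg] add [xka,lsf,svq] -> 15 lines: ymi qgv qtxnk xka lsf svq hqb vdofc lijr gbr hbhx tufyn rdmh ncn tkm
Hunk 4: at line 2 remove [qtxnk,xka,lsf] add [huj,jzy] -> 14 lines: ymi qgv huj jzy svq hqb vdofc lijr gbr hbhx tufyn rdmh ncn tkm
Hunk 5: at line 4 remove [svq,hqb] add [vthl] -> 13 lines: ymi qgv huj jzy vthl vdofc lijr gbr hbhx tufyn rdmh ncn tkm
Hunk 6: at line 1 remove [huj] add [jbru,tyx,oyfi] -> 15 lines: ymi qgv jbru tyx oyfi jzy vthl vdofc lijr gbr hbhx tufyn rdmh ncn tkm
Final line 13: rdmh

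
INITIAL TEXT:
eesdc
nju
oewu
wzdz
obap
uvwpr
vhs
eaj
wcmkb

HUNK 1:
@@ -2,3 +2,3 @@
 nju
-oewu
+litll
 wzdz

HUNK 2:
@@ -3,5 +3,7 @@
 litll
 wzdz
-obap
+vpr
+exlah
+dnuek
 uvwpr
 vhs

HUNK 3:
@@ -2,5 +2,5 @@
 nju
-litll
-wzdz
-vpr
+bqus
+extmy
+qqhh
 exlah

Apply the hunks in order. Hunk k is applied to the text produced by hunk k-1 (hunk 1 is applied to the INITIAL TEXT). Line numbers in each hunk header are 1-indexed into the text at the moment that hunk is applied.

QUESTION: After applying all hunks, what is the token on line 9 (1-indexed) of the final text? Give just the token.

Answer: vhs

Derivation:
Hunk 1: at line 2 remove [oewu] add [litll] -> 9 lines: eesdc nju litll wzdz obap uvwpr vhs eaj wcmkb
Hunk 2: at line 3 remove [obap] add [vpr,exlah,dnuek] -> 11 lines: eesdc nju litll wzdz vpr exlah dnuek uvwpr vhs eaj wcmkb
Hunk 3: at line 2 remove [litll,wzdz,vpr] add [bqus,extmy,qqhh] -> 11 lines: eesdc nju bqus extmy qqhh exlah dnuek uvwpr vhs eaj wcmkb
Final line 9: vhs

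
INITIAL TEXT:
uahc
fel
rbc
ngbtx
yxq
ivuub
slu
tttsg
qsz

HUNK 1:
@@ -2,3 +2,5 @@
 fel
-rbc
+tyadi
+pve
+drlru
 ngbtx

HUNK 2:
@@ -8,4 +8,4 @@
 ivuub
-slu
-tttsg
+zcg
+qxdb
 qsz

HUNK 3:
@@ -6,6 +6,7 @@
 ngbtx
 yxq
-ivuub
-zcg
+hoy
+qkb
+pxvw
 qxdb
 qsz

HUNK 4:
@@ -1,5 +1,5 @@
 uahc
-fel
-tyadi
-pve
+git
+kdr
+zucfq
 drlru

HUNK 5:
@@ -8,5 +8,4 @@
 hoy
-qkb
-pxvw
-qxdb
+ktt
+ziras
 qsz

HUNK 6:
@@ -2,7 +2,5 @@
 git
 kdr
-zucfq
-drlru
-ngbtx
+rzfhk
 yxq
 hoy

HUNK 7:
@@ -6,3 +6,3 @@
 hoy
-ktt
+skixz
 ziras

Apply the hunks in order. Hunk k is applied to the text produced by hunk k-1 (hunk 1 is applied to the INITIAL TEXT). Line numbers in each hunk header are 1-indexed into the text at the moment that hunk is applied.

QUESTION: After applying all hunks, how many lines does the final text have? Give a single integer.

Hunk 1: at line 2 remove [rbc] add [tyadi,pve,drlru] -> 11 lines: uahc fel tyadi pve drlru ngbtx yxq ivuub slu tttsg qsz
Hunk 2: at line 8 remove [slu,tttsg] add [zcg,qxdb] -> 11 lines: uahc fel tyadi pve drlru ngbtx yxq ivuub zcg qxdb qsz
Hunk 3: at line 6 remove [ivuub,zcg] add [hoy,qkb,pxvw] -> 12 lines: uahc fel tyadi pve drlru ngbtx yxq hoy qkb pxvw qxdb qsz
Hunk 4: at line 1 remove [fel,tyadi,pve] add [git,kdr,zucfq] -> 12 lines: uahc git kdr zucfq drlru ngbtx yxq hoy qkb pxvw qxdb qsz
Hunk 5: at line 8 remove [qkb,pxvw,qxdb] add [ktt,ziras] -> 11 lines: uahc git kdr zucfq drlru ngbtx yxq hoy ktt ziras qsz
Hunk 6: at line 2 remove [zucfq,drlru,ngbtx] add [rzfhk] -> 9 lines: uahc git kdr rzfhk yxq hoy ktt ziras qsz
Hunk 7: at line 6 remove [ktt] add [skixz] -> 9 lines: uahc git kdr rzfhk yxq hoy skixz ziras qsz
Final line count: 9

Answer: 9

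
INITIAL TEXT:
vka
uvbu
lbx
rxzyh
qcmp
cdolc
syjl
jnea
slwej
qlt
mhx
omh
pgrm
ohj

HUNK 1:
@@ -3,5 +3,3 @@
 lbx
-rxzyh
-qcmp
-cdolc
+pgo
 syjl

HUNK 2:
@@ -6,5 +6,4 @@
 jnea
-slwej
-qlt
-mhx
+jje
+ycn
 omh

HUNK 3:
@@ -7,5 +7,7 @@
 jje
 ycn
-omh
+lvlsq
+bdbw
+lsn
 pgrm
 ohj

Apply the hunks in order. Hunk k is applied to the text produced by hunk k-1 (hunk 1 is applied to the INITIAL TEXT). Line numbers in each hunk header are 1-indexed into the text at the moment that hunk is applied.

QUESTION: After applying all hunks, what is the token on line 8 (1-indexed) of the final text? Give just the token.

Hunk 1: at line 3 remove [rxzyh,qcmp,cdolc] add [pgo] -> 12 lines: vka uvbu lbx pgo syjl jnea slwej qlt mhx omh pgrm ohj
Hunk 2: at line 6 remove [slwej,qlt,mhx] add [jje,ycn] -> 11 lines: vka uvbu lbx pgo syjl jnea jje ycn omh pgrm ohj
Hunk 3: at line 7 remove [omh] add [lvlsq,bdbw,lsn] -> 13 lines: vka uvbu lbx pgo syjl jnea jje ycn lvlsq bdbw lsn pgrm ohj
Final line 8: ycn

Answer: ycn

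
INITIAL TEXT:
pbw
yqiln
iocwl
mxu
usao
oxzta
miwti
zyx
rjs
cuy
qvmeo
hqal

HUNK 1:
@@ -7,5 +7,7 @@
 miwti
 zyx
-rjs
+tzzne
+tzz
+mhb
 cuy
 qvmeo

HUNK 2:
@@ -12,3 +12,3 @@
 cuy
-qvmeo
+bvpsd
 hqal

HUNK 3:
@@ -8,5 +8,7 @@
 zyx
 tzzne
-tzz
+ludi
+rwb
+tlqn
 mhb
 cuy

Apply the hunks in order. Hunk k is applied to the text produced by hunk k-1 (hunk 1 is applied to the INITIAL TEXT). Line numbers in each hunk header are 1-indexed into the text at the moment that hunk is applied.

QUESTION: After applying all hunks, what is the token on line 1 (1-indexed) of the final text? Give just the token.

Answer: pbw

Derivation:
Hunk 1: at line 7 remove [rjs] add [tzzne,tzz,mhb] -> 14 lines: pbw yqiln iocwl mxu usao oxzta miwti zyx tzzne tzz mhb cuy qvmeo hqal
Hunk 2: at line 12 remove [qvmeo] add [bvpsd] -> 14 lines: pbw yqiln iocwl mxu usao oxzta miwti zyx tzzne tzz mhb cuy bvpsd hqal
Hunk 3: at line 8 remove [tzz] add [ludi,rwb,tlqn] -> 16 lines: pbw yqiln iocwl mxu usao oxzta miwti zyx tzzne ludi rwb tlqn mhb cuy bvpsd hqal
Final line 1: pbw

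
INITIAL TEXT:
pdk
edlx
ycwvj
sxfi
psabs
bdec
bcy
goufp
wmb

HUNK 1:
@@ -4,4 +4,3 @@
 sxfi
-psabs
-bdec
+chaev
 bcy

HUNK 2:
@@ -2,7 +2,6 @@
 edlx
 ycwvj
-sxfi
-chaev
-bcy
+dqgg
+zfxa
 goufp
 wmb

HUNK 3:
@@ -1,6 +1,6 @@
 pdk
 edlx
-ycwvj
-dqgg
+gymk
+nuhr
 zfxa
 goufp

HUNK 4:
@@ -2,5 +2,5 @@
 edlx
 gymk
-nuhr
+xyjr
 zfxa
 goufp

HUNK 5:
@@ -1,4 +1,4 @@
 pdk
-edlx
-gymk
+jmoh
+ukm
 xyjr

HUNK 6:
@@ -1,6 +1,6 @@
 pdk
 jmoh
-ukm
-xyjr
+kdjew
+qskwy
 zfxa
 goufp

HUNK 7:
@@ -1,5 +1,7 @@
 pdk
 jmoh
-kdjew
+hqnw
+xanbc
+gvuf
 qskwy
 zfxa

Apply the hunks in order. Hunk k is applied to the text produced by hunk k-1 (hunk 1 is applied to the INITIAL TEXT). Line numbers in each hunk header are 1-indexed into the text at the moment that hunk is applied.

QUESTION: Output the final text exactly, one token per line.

Answer: pdk
jmoh
hqnw
xanbc
gvuf
qskwy
zfxa
goufp
wmb

Derivation:
Hunk 1: at line 4 remove [psabs,bdec] add [chaev] -> 8 lines: pdk edlx ycwvj sxfi chaev bcy goufp wmb
Hunk 2: at line 2 remove [sxfi,chaev,bcy] add [dqgg,zfxa] -> 7 lines: pdk edlx ycwvj dqgg zfxa goufp wmb
Hunk 3: at line 1 remove [ycwvj,dqgg] add [gymk,nuhr] -> 7 lines: pdk edlx gymk nuhr zfxa goufp wmb
Hunk 4: at line 2 remove [nuhr] add [xyjr] -> 7 lines: pdk edlx gymk xyjr zfxa goufp wmb
Hunk 5: at line 1 remove [edlx,gymk] add [jmoh,ukm] -> 7 lines: pdk jmoh ukm xyjr zfxa goufp wmb
Hunk 6: at line 1 remove [ukm,xyjr] add [kdjew,qskwy] -> 7 lines: pdk jmoh kdjew qskwy zfxa goufp wmb
Hunk 7: at line 1 remove [kdjew] add [hqnw,xanbc,gvuf] -> 9 lines: pdk jmoh hqnw xanbc gvuf qskwy zfxa goufp wmb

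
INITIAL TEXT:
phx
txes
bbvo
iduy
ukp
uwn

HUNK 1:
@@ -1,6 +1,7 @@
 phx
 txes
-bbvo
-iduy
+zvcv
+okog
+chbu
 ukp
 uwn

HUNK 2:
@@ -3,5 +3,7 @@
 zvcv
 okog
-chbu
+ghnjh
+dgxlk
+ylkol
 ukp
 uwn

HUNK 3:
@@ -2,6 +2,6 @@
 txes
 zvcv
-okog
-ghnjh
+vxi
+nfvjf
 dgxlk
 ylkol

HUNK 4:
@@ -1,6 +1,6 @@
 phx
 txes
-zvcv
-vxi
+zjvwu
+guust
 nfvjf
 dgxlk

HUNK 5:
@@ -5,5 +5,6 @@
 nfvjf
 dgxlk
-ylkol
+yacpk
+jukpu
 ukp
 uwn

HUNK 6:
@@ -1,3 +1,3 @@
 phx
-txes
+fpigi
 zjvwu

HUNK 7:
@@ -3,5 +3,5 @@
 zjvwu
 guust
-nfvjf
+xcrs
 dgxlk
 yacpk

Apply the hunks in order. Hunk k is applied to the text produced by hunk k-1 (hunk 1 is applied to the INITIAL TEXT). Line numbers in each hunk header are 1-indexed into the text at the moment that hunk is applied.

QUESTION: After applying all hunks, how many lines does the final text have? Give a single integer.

Answer: 10

Derivation:
Hunk 1: at line 1 remove [bbvo,iduy] add [zvcv,okog,chbu] -> 7 lines: phx txes zvcv okog chbu ukp uwn
Hunk 2: at line 3 remove [chbu] add [ghnjh,dgxlk,ylkol] -> 9 lines: phx txes zvcv okog ghnjh dgxlk ylkol ukp uwn
Hunk 3: at line 2 remove [okog,ghnjh] add [vxi,nfvjf] -> 9 lines: phx txes zvcv vxi nfvjf dgxlk ylkol ukp uwn
Hunk 4: at line 1 remove [zvcv,vxi] add [zjvwu,guust] -> 9 lines: phx txes zjvwu guust nfvjf dgxlk ylkol ukp uwn
Hunk 5: at line 5 remove [ylkol] add [yacpk,jukpu] -> 10 lines: phx txes zjvwu guust nfvjf dgxlk yacpk jukpu ukp uwn
Hunk 6: at line 1 remove [txes] add [fpigi] -> 10 lines: phx fpigi zjvwu guust nfvjf dgxlk yacpk jukpu ukp uwn
Hunk 7: at line 3 remove [nfvjf] add [xcrs] -> 10 lines: phx fpigi zjvwu guust xcrs dgxlk yacpk jukpu ukp uwn
Final line count: 10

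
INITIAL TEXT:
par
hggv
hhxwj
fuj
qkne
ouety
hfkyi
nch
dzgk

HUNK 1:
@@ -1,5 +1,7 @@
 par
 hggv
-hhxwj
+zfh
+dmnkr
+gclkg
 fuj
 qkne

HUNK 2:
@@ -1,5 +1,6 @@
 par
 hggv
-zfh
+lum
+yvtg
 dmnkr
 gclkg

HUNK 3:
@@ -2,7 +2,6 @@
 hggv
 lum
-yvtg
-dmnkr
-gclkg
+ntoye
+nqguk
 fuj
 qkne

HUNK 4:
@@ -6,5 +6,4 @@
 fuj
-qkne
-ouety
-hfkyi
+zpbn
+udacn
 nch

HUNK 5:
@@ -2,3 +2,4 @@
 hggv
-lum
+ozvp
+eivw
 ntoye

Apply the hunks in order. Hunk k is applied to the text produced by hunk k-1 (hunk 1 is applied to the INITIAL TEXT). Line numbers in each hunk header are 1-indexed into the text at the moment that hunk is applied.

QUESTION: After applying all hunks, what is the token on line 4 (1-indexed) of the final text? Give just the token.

Answer: eivw

Derivation:
Hunk 1: at line 1 remove [hhxwj] add [zfh,dmnkr,gclkg] -> 11 lines: par hggv zfh dmnkr gclkg fuj qkne ouety hfkyi nch dzgk
Hunk 2: at line 1 remove [zfh] add [lum,yvtg] -> 12 lines: par hggv lum yvtg dmnkr gclkg fuj qkne ouety hfkyi nch dzgk
Hunk 3: at line 2 remove [yvtg,dmnkr,gclkg] add [ntoye,nqguk] -> 11 lines: par hggv lum ntoye nqguk fuj qkne ouety hfkyi nch dzgk
Hunk 4: at line 6 remove [qkne,ouety,hfkyi] add [zpbn,udacn] -> 10 lines: par hggv lum ntoye nqguk fuj zpbn udacn nch dzgk
Hunk 5: at line 2 remove [lum] add [ozvp,eivw] -> 11 lines: par hggv ozvp eivw ntoye nqguk fuj zpbn udacn nch dzgk
Final line 4: eivw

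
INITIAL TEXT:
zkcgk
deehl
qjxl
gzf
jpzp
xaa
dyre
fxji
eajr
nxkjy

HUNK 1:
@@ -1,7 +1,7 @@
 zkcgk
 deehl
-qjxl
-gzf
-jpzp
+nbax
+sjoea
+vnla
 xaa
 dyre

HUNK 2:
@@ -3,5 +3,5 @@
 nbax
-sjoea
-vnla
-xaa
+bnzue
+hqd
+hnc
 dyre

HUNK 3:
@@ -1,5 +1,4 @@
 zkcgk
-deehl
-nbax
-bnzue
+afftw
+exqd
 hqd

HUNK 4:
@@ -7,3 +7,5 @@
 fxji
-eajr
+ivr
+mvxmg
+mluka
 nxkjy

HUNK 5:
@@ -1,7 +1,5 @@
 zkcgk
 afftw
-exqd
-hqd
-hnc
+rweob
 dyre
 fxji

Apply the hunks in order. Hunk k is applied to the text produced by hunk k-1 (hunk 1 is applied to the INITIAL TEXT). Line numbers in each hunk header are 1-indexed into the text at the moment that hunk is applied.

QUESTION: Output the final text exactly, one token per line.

Hunk 1: at line 1 remove [qjxl,gzf,jpzp] add [nbax,sjoea,vnla] -> 10 lines: zkcgk deehl nbax sjoea vnla xaa dyre fxji eajr nxkjy
Hunk 2: at line 3 remove [sjoea,vnla,xaa] add [bnzue,hqd,hnc] -> 10 lines: zkcgk deehl nbax bnzue hqd hnc dyre fxji eajr nxkjy
Hunk 3: at line 1 remove [deehl,nbax,bnzue] add [afftw,exqd] -> 9 lines: zkcgk afftw exqd hqd hnc dyre fxji eajr nxkjy
Hunk 4: at line 7 remove [eajr] add [ivr,mvxmg,mluka] -> 11 lines: zkcgk afftw exqd hqd hnc dyre fxji ivr mvxmg mluka nxkjy
Hunk 5: at line 1 remove [exqd,hqd,hnc] add [rweob] -> 9 lines: zkcgk afftw rweob dyre fxji ivr mvxmg mluka nxkjy

Answer: zkcgk
afftw
rweob
dyre
fxji
ivr
mvxmg
mluka
nxkjy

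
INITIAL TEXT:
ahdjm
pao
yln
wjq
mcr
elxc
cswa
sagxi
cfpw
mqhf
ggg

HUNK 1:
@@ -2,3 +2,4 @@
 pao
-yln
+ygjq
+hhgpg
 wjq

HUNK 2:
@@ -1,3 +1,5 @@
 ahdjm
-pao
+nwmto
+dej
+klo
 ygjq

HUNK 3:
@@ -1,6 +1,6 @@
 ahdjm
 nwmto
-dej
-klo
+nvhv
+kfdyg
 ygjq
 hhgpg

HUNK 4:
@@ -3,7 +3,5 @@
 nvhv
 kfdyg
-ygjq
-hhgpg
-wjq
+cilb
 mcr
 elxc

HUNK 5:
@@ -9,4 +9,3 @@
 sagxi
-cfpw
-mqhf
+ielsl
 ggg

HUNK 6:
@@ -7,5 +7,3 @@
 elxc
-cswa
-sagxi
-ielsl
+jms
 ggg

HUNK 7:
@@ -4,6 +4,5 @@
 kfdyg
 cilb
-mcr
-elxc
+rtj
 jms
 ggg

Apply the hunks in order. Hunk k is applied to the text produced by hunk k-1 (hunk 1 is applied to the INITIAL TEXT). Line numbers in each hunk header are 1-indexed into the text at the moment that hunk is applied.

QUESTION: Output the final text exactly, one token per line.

Hunk 1: at line 2 remove [yln] add [ygjq,hhgpg] -> 12 lines: ahdjm pao ygjq hhgpg wjq mcr elxc cswa sagxi cfpw mqhf ggg
Hunk 2: at line 1 remove [pao] add [nwmto,dej,klo] -> 14 lines: ahdjm nwmto dej klo ygjq hhgpg wjq mcr elxc cswa sagxi cfpw mqhf ggg
Hunk 3: at line 1 remove [dej,klo] add [nvhv,kfdyg] -> 14 lines: ahdjm nwmto nvhv kfdyg ygjq hhgpg wjq mcr elxc cswa sagxi cfpw mqhf ggg
Hunk 4: at line 3 remove [ygjq,hhgpg,wjq] add [cilb] -> 12 lines: ahdjm nwmto nvhv kfdyg cilb mcr elxc cswa sagxi cfpw mqhf ggg
Hunk 5: at line 9 remove [cfpw,mqhf] add [ielsl] -> 11 lines: ahdjm nwmto nvhv kfdyg cilb mcr elxc cswa sagxi ielsl ggg
Hunk 6: at line 7 remove [cswa,sagxi,ielsl] add [jms] -> 9 lines: ahdjm nwmto nvhv kfdyg cilb mcr elxc jms ggg
Hunk 7: at line 4 remove [mcr,elxc] add [rtj] -> 8 lines: ahdjm nwmto nvhv kfdyg cilb rtj jms ggg

Answer: ahdjm
nwmto
nvhv
kfdyg
cilb
rtj
jms
ggg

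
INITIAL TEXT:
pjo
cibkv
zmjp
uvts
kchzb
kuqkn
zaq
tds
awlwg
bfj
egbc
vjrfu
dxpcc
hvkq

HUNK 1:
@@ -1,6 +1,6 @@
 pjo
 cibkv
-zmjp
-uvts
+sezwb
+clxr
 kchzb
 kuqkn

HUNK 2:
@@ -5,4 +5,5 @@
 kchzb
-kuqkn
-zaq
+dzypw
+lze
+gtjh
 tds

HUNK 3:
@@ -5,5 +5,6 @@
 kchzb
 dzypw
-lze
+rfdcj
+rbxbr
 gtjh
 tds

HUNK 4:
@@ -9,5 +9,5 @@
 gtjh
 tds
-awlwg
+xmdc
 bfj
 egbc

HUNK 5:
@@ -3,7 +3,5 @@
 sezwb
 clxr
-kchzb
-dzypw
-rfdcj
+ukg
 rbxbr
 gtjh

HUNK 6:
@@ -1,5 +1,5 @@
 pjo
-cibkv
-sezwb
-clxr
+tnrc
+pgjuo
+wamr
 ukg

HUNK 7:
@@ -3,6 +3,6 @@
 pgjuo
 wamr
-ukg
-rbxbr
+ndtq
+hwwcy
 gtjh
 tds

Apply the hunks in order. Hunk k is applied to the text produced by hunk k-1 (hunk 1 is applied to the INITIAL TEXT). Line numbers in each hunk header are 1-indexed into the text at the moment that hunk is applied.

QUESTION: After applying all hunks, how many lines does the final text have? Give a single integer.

Hunk 1: at line 1 remove [zmjp,uvts] add [sezwb,clxr] -> 14 lines: pjo cibkv sezwb clxr kchzb kuqkn zaq tds awlwg bfj egbc vjrfu dxpcc hvkq
Hunk 2: at line 5 remove [kuqkn,zaq] add [dzypw,lze,gtjh] -> 15 lines: pjo cibkv sezwb clxr kchzb dzypw lze gtjh tds awlwg bfj egbc vjrfu dxpcc hvkq
Hunk 3: at line 5 remove [lze] add [rfdcj,rbxbr] -> 16 lines: pjo cibkv sezwb clxr kchzb dzypw rfdcj rbxbr gtjh tds awlwg bfj egbc vjrfu dxpcc hvkq
Hunk 4: at line 9 remove [awlwg] add [xmdc] -> 16 lines: pjo cibkv sezwb clxr kchzb dzypw rfdcj rbxbr gtjh tds xmdc bfj egbc vjrfu dxpcc hvkq
Hunk 5: at line 3 remove [kchzb,dzypw,rfdcj] add [ukg] -> 14 lines: pjo cibkv sezwb clxr ukg rbxbr gtjh tds xmdc bfj egbc vjrfu dxpcc hvkq
Hunk 6: at line 1 remove [cibkv,sezwb,clxr] add [tnrc,pgjuo,wamr] -> 14 lines: pjo tnrc pgjuo wamr ukg rbxbr gtjh tds xmdc bfj egbc vjrfu dxpcc hvkq
Hunk 7: at line 3 remove [ukg,rbxbr] add [ndtq,hwwcy] -> 14 lines: pjo tnrc pgjuo wamr ndtq hwwcy gtjh tds xmdc bfj egbc vjrfu dxpcc hvkq
Final line count: 14

Answer: 14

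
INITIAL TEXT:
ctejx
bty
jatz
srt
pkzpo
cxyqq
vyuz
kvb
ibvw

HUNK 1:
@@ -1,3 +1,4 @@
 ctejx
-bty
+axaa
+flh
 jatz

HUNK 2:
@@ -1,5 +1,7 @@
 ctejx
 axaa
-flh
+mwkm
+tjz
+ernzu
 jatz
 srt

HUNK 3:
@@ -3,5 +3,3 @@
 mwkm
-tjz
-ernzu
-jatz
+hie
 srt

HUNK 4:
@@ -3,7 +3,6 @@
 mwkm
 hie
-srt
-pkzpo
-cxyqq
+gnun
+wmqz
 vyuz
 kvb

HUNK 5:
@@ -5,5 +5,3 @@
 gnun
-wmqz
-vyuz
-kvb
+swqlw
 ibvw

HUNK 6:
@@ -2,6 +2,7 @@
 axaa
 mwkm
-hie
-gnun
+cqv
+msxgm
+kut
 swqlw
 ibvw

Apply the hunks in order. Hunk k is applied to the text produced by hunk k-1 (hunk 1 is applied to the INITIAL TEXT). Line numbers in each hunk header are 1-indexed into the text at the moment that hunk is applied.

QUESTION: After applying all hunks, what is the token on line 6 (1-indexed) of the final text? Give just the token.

Answer: kut

Derivation:
Hunk 1: at line 1 remove [bty] add [axaa,flh] -> 10 lines: ctejx axaa flh jatz srt pkzpo cxyqq vyuz kvb ibvw
Hunk 2: at line 1 remove [flh] add [mwkm,tjz,ernzu] -> 12 lines: ctejx axaa mwkm tjz ernzu jatz srt pkzpo cxyqq vyuz kvb ibvw
Hunk 3: at line 3 remove [tjz,ernzu,jatz] add [hie] -> 10 lines: ctejx axaa mwkm hie srt pkzpo cxyqq vyuz kvb ibvw
Hunk 4: at line 3 remove [srt,pkzpo,cxyqq] add [gnun,wmqz] -> 9 lines: ctejx axaa mwkm hie gnun wmqz vyuz kvb ibvw
Hunk 5: at line 5 remove [wmqz,vyuz,kvb] add [swqlw] -> 7 lines: ctejx axaa mwkm hie gnun swqlw ibvw
Hunk 6: at line 2 remove [hie,gnun] add [cqv,msxgm,kut] -> 8 lines: ctejx axaa mwkm cqv msxgm kut swqlw ibvw
Final line 6: kut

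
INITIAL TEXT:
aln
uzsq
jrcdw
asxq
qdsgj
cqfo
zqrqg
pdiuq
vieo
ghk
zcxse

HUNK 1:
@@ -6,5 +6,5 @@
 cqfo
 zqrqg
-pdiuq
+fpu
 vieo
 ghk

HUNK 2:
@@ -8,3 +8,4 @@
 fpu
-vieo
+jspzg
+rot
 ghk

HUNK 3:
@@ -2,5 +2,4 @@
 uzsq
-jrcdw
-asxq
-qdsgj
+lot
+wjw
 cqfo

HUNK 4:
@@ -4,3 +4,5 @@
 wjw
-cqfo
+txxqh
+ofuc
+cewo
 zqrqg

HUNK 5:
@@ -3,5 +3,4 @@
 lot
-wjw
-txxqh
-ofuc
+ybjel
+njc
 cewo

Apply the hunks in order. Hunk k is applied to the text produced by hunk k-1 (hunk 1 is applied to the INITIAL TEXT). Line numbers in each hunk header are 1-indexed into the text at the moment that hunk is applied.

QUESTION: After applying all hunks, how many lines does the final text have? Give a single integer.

Hunk 1: at line 6 remove [pdiuq] add [fpu] -> 11 lines: aln uzsq jrcdw asxq qdsgj cqfo zqrqg fpu vieo ghk zcxse
Hunk 2: at line 8 remove [vieo] add [jspzg,rot] -> 12 lines: aln uzsq jrcdw asxq qdsgj cqfo zqrqg fpu jspzg rot ghk zcxse
Hunk 3: at line 2 remove [jrcdw,asxq,qdsgj] add [lot,wjw] -> 11 lines: aln uzsq lot wjw cqfo zqrqg fpu jspzg rot ghk zcxse
Hunk 4: at line 4 remove [cqfo] add [txxqh,ofuc,cewo] -> 13 lines: aln uzsq lot wjw txxqh ofuc cewo zqrqg fpu jspzg rot ghk zcxse
Hunk 5: at line 3 remove [wjw,txxqh,ofuc] add [ybjel,njc] -> 12 lines: aln uzsq lot ybjel njc cewo zqrqg fpu jspzg rot ghk zcxse
Final line count: 12

Answer: 12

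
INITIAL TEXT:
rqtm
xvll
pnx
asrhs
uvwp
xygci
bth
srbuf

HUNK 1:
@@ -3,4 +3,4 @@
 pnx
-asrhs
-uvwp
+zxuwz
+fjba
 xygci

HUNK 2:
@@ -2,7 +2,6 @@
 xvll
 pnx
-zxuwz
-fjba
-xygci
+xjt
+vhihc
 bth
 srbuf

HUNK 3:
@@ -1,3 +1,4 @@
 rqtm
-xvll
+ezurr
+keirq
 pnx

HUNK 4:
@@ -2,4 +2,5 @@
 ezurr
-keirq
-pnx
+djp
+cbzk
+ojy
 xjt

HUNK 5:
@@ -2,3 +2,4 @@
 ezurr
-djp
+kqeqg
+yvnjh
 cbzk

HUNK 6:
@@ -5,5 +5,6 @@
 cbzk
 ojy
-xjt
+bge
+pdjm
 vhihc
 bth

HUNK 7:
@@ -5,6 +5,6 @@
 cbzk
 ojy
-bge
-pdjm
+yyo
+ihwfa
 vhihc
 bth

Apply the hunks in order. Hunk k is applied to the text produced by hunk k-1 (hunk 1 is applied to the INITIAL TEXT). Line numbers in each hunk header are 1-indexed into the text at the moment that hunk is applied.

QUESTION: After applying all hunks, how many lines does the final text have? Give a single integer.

Answer: 11

Derivation:
Hunk 1: at line 3 remove [asrhs,uvwp] add [zxuwz,fjba] -> 8 lines: rqtm xvll pnx zxuwz fjba xygci bth srbuf
Hunk 2: at line 2 remove [zxuwz,fjba,xygci] add [xjt,vhihc] -> 7 lines: rqtm xvll pnx xjt vhihc bth srbuf
Hunk 3: at line 1 remove [xvll] add [ezurr,keirq] -> 8 lines: rqtm ezurr keirq pnx xjt vhihc bth srbuf
Hunk 4: at line 2 remove [keirq,pnx] add [djp,cbzk,ojy] -> 9 lines: rqtm ezurr djp cbzk ojy xjt vhihc bth srbuf
Hunk 5: at line 2 remove [djp] add [kqeqg,yvnjh] -> 10 lines: rqtm ezurr kqeqg yvnjh cbzk ojy xjt vhihc bth srbuf
Hunk 6: at line 5 remove [xjt] add [bge,pdjm] -> 11 lines: rqtm ezurr kqeqg yvnjh cbzk ojy bge pdjm vhihc bth srbuf
Hunk 7: at line 5 remove [bge,pdjm] add [yyo,ihwfa] -> 11 lines: rqtm ezurr kqeqg yvnjh cbzk ojy yyo ihwfa vhihc bth srbuf
Final line count: 11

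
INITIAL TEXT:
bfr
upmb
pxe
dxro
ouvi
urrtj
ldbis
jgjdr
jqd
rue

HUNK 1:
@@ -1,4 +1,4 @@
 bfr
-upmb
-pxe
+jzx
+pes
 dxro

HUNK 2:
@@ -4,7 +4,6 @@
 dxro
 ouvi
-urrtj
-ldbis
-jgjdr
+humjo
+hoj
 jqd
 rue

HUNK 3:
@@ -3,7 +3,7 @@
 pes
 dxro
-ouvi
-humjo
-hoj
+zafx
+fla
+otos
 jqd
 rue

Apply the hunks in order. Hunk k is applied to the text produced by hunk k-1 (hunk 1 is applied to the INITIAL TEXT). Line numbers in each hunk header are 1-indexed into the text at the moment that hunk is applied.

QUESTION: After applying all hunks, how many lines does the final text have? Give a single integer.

Answer: 9

Derivation:
Hunk 1: at line 1 remove [upmb,pxe] add [jzx,pes] -> 10 lines: bfr jzx pes dxro ouvi urrtj ldbis jgjdr jqd rue
Hunk 2: at line 4 remove [urrtj,ldbis,jgjdr] add [humjo,hoj] -> 9 lines: bfr jzx pes dxro ouvi humjo hoj jqd rue
Hunk 3: at line 3 remove [ouvi,humjo,hoj] add [zafx,fla,otos] -> 9 lines: bfr jzx pes dxro zafx fla otos jqd rue
Final line count: 9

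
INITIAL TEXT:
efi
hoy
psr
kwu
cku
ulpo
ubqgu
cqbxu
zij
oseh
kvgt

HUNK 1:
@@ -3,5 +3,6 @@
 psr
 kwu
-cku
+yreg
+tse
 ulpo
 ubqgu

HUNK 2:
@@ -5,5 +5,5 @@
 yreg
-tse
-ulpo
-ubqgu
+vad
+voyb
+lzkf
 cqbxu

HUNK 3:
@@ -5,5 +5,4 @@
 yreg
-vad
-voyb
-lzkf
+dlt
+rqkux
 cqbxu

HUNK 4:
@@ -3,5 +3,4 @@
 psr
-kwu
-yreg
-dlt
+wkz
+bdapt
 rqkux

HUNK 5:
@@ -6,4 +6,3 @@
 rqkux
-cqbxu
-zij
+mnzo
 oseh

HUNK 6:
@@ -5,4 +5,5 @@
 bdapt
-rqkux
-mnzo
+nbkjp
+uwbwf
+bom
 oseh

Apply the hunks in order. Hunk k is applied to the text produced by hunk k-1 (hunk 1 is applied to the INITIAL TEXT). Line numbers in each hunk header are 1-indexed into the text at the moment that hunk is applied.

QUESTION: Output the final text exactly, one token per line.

Answer: efi
hoy
psr
wkz
bdapt
nbkjp
uwbwf
bom
oseh
kvgt

Derivation:
Hunk 1: at line 3 remove [cku] add [yreg,tse] -> 12 lines: efi hoy psr kwu yreg tse ulpo ubqgu cqbxu zij oseh kvgt
Hunk 2: at line 5 remove [tse,ulpo,ubqgu] add [vad,voyb,lzkf] -> 12 lines: efi hoy psr kwu yreg vad voyb lzkf cqbxu zij oseh kvgt
Hunk 3: at line 5 remove [vad,voyb,lzkf] add [dlt,rqkux] -> 11 lines: efi hoy psr kwu yreg dlt rqkux cqbxu zij oseh kvgt
Hunk 4: at line 3 remove [kwu,yreg,dlt] add [wkz,bdapt] -> 10 lines: efi hoy psr wkz bdapt rqkux cqbxu zij oseh kvgt
Hunk 5: at line 6 remove [cqbxu,zij] add [mnzo] -> 9 lines: efi hoy psr wkz bdapt rqkux mnzo oseh kvgt
Hunk 6: at line 5 remove [rqkux,mnzo] add [nbkjp,uwbwf,bom] -> 10 lines: efi hoy psr wkz bdapt nbkjp uwbwf bom oseh kvgt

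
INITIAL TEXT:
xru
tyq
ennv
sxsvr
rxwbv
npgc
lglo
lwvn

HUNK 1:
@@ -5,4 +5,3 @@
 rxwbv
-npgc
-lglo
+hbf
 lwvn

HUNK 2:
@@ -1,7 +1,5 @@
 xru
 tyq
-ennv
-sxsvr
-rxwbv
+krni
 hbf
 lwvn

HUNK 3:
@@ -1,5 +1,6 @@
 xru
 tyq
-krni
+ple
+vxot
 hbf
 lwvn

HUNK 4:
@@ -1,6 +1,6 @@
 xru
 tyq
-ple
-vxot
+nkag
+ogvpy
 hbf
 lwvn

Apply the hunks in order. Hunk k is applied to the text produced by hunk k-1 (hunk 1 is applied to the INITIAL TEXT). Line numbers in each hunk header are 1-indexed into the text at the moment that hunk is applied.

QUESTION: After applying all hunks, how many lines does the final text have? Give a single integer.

Answer: 6

Derivation:
Hunk 1: at line 5 remove [npgc,lglo] add [hbf] -> 7 lines: xru tyq ennv sxsvr rxwbv hbf lwvn
Hunk 2: at line 1 remove [ennv,sxsvr,rxwbv] add [krni] -> 5 lines: xru tyq krni hbf lwvn
Hunk 3: at line 1 remove [krni] add [ple,vxot] -> 6 lines: xru tyq ple vxot hbf lwvn
Hunk 4: at line 1 remove [ple,vxot] add [nkag,ogvpy] -> 6 lines: xru tyq nkag ogvpy hbf lwvn
Final line count: 6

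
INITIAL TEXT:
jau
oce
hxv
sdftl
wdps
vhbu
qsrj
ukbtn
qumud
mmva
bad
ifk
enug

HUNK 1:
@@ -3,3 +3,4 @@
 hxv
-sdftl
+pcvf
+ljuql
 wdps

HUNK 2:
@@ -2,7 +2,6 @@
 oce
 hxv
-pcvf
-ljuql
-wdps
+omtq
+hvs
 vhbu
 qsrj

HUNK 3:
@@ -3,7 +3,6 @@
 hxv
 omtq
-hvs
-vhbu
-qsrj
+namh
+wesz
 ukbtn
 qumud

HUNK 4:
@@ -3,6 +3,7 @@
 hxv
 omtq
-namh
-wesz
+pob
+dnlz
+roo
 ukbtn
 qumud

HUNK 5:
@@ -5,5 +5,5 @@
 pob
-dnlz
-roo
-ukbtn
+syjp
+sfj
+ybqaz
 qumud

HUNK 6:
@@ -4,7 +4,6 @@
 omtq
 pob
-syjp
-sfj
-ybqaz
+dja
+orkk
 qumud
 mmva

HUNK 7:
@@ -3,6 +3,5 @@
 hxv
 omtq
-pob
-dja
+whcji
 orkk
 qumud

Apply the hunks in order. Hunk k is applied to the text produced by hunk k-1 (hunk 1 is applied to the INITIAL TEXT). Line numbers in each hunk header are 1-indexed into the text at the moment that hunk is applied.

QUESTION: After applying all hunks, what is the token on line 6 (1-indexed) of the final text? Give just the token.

Hunk 1: at line 3 remove [sdftl] add [pcvf,ljuql] -> 14 lines: jau oce hxv pcvf ljuql wdps vhbu qsrj ukbtn qumud mmva bad ifk enug
Hunk 2: at line 2 remove [pcvf,ljuql,wdps] add [omtq,hvs] -> 13 lines: jau oce hxv omtq hvs vhbu qsrj ukbtn qumud mmva bad ifk enug
Hunk 3: at line 3 remove [hvs,vhbu,qsrj] add [namh,wesz] -> 12 lines: jau oce hxv omtq namh wesz ukbtn qumud mmva bad ifk enug
Hunk 4: at line 3 remove [namh,wesz] add [pob,dnlz,roo] -> 13 lines: jau oce hxv omtq pob dnlz roo ukbtn qumud mmva bad ifk enug
Hunk 5: at line 5 remove [dnlz,roo,ukbtn] add [syjp,sfj,ybqaz] -> 13 lines: jau oce hxv omtq pob syjp sfj ybqaz qumud mmva bad ifk enug
Hunk 6: at line 4 remove [syjp,sfj,ybqaz] add [dja,orkk] -> 12 lines: jau oce hxv omtq pob dja orkk qumud mmva bad ifk enug
Hunk 7: at line 3 remove [pob,dja] add [whcji] -> 11 lines: jau oce hxv omtq whcji orkk qumud mmva bad ifk enug
Final line 6: orkk

Answer: orkk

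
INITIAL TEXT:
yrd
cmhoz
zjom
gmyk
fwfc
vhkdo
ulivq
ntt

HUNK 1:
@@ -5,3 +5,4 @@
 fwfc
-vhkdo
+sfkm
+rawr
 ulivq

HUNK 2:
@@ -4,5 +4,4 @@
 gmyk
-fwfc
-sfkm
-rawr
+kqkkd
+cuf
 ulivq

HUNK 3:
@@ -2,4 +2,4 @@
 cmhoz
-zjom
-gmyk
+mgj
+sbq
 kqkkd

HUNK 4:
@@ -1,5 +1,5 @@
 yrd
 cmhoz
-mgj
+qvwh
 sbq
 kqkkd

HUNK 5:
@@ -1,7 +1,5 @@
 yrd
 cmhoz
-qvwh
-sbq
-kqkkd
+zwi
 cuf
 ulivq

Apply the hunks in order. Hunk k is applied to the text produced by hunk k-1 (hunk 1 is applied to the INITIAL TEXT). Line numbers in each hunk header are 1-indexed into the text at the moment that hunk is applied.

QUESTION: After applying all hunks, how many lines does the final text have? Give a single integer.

Hunk 1: at line 5 remove [vhkdo] add [sfkm,rawr] -> 9 lines: yrd cmhoz zjom gmyk fwfc sfkm rawr ulivq ntt
Hunk 2: at line 4 remove [fwfc,sfkm,rawr] add [kqkkd,cuf] -> 8 lines: yrd cmhoz zjom gmyk kqkkd cuf ulivq ntt
Hunk 3: at line 2 remove [zjom,gmyk] add [mgj,sbq] -> 8 lines: yrd cmhoz mgj sbq kqkkd cuf ulivq ntt
Hunk 4: at line 1 remove [mgj] add [qvwh] -> 8 lines: yrd cmhoz qvwh sbq kqkkd cuf ulivq ntt
Hunk 5: at line 1 remove [qvwh,sbq,kqkkd] add [zwi] -> 6 lines: yrd cmhoz zwi cuf ulivq ntt
Final line count: 6

Answer: 6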